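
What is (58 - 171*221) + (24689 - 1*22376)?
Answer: -35420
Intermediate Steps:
(58 - 171*221) + (24689 - 1*22376) = (58 - 37791) + (24689 - 22376) = -37733 + 2313 = -35420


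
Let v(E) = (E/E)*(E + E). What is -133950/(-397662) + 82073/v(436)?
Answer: 5459019621/57793544 ≈ 94.457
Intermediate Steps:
v(E) = 2*E (v(E) = 1*(2*E) = 2*E)
-133950/(-397662) + 82073/v(436) = -133950/(-397662) + 82073/((2*436)) = -133950*(-1/397662) + 82073/872 = 22325/66277 + 82073*(1/872) = 22325/66277 + 82073/872 = 5459019621/57793544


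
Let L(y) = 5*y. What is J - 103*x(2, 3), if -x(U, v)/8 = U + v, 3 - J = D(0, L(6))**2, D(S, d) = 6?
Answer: 4087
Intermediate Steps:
J = -33 (J = 3 - 1*6**2 = 3 - 1*36 = 3 - 36 = -33)
x(U, v) = -8*U - 8*v (x(U, v) = -8*(U + v) = -8*U - 8*v)
J - 103*x(2, 3) = -33 - 103*(-8*2 - 8*3) = -33 - 103*(-16 - 24) = -33 - 103*(-40) = -33 + 4120 = 4087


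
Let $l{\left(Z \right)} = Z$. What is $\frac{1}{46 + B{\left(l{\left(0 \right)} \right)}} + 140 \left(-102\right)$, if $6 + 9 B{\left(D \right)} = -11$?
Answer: $- \frac{5669151}{397} \approx -14280.0$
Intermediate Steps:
$B{\left(D \right)} = - \frac{17}{9}$ ($B{\left(D \right)} = - \frac{2}{3} + \frac{1}{9} \left(-11\right) = - \frac{2}{3} - \frac{11}{9} = - \frac{17}{9}$)
$\frac{1}{46 + B{\left(l{\left(0 \right)} \right)}} + 140 \left(-102\right) = \frac{1}{46 - \frac{17}{9}} + 140 \left(-102\right) = \frac{1}{\frac{397}{9}} - 14280 = \frac{9}{397} - 14280 = - \frac{5669151}{397}$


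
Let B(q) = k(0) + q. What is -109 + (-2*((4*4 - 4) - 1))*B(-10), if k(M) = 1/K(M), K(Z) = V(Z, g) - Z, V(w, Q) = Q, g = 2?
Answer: 100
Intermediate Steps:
K(Z) = 2 - Z
k(M) = 1/(2 - M)
B(q) = ½ + q (B(q) = -1/(-2 + 0) + q = -1/(-2) + q = -1*(-½) + q = ½ + q)
-109 + (-2*((4*4 - 4) - 1))*B(-10) = -109 + (-2*((4*4 - 4) - 1))*(½ - 10) = -109 - 2*((16 - 4) - 1)*(-19/2) = -109 - 2*(12 - 1)*(-19/2) = -109 - 2*11*(-19/2) = -109 - 22*(-19/2) = -109 + 209 = 100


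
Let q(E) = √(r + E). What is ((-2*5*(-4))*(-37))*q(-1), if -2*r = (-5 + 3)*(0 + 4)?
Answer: -1480*√3 ≈ -2563.4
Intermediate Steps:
r = 4 (r = -(-5 + 3)*(0 + 4)/2 = -(-1)*4 = -½*(-8) = 4)
q(E) = √(4 + E)
((-2*5*(-4))*(-37))*q(-1) = ((-2*5*(-4))*(-37))*√(4 - 1) = (-10*(-4)*(-37))*√3 = (40*(-37))*√3 = -1480*√3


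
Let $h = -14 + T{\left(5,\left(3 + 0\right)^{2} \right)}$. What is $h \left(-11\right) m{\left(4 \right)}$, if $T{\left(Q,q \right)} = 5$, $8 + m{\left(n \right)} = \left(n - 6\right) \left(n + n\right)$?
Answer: $-2376$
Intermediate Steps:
$m{\left(n \right)} = -8 + 2 n \left(-6 + n\right)$ ($m{\left(n \right)} = -8 + \left(n - 6\right) \left(n + n\right) = -8 + \left(-6 + n\right) 2 n = -8 + 2 n \left(-6 + n\right)$)
$h = -9$ ($h = -14 + 5 = -9$)
$h \left(-11\right) m{\left(4 \right)} = \left(-9\right) \left(-11\right) \left(-8 - 48 + 2 \cdot 4^{2}\right) = 99 \left(-8 - 48 + 2 \cdot 16\right) = 99 \left(-8 - 48 + 32\right) = 99 \left(-24\right) = -2376$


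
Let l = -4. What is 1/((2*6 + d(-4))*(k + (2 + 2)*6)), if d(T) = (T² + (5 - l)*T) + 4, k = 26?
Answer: -1/200 ≈ -0.0050000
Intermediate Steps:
d(T) = 4 + T² + 9*T (d(T) = (T² + (5 - 1*(-4))*T) + 4 = (T² + (5 + 4)*T) + 4 = (T² + 9*T) + 4 = 4 + T² + 9*T)
1/((2*6 + d(-4))*(k + (2 + 2)*6)) = 1/((2*6 + (4 + (-4)² + 9*(-4)))*(26 + (2 + 2)*6)) = 1/((12 + (4 + 16 - 36))*(26 + 4*6)) = 1/((12 - 16)*(26 + 24)) = 1/(-4*50) = 1/(-200) = -1/200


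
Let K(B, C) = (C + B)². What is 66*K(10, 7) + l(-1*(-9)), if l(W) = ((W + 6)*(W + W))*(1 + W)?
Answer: 21774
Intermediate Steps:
K(B, C) = (B + C)²
l(W) = 2*W*(1 + W)*(6 + W) (l(W) = ((6 + W)*(2*W))*(1 + W) = (2*W*(6 + W))*(1 + W) = 2*W*(1 + W)*(6 + W))
66*K(10, 7) + l(-1*(-9)) = 66*(10 + 7)² + 2*(-1*(-9))*(6 + (-1*(-9))² + 7*(-1*(-9))) = 66*17² + 2*9*(6 + 9² + 7*9) = 66*289 + 2*9*(6 + 81 + 63) = 19074 + 2*9*150 = 19074 + 2700 = 21774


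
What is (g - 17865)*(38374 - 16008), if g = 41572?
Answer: 530230762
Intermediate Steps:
(g - 17865)*(38374 - 16008) = (41572 - 17865)*(38374 - 16008) = 23707*22366 = 530230762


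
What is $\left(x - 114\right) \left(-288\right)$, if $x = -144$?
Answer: $74304$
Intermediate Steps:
$\left(x - 114\right) \left(-288\right) = \left(-144 - 114\right) \left(-288\right) = \left(-258\right) \left(-288\right) = 74304$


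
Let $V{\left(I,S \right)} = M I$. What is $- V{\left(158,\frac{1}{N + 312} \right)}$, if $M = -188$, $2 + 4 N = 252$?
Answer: $29704$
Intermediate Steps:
$N = \frac{125}{2}$ ($N = - \frac{1}{2} + \frac{1}{4} \cdot 252 = - \frac{1}{2} + 63 = \frac{125}{2} \approx 62.5$)
$V{\left(I,S \right)} = - 188 I$
$- V{\left(158,\frac{1}{N + 312} \right)} = - \left(-188\right) 158 = \left(-1\right) \left(-29704\right) = 29704$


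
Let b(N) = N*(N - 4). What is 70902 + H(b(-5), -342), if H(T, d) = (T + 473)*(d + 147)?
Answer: -30108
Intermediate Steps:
b(N) = N*(-4 + N)
H(T, d) = (147 + d)*(473 + T) (H(T, d) = (473 + T)*(147 + d) = (147 + d)*(473 + T))
70902 + H(b(-5), -342) = 70902 + (69531 + 147*(-5*(-4 - 5)) + 473*(-342) - 5*(-4 - 5)*(-342)) = 70902 + (69531 + 147*(-5*(-9)) - 161766 - 5*(-9)*(-342)) = 70902 + (69531 + 147*45 - 161766 + 45*(-342)) = 70902 + (69531 + 6615 - 161766 - 15390) = 70902 - 101010 = -30108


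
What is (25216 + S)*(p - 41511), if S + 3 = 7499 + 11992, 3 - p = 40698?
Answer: -3674937024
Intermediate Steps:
p = -40695 (p = 3 - 1*40698 = 3 - 40698 = -40695)
S = 19488 (S = -3 + (7499 + 11992) = -3 + 19491 = 19488)
(25216 + S)*(p - 41511) = (25216 + 19488)*(-40695 - 41511) = 44704*(-82206) = -3674937024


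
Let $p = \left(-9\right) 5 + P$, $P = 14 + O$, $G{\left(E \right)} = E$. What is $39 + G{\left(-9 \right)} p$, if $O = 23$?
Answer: $111$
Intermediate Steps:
$P = 37$ ($P = 14 + 23 = 37$)
$p = -8$ ($p = \left(-9\right) 5 + 37 = -45 + 37 = -8$)
$39 + G{\left(-9 \right)} p = 39 - -72 = 39 + 72 = 111$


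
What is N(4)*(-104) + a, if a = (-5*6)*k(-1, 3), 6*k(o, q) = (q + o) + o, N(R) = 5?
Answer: -525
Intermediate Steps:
k(o, q) = o/3 + q/6 (k(o, q) = ((q + o) + o)/6 = ((o + q) + o)/6 = (q + 2*o)/6 = o/3 + q/6)
a = -5 (a = (-5*6)*((⅓)*(-1) + (⅙)*3) = -30*(-⅓ + ½) = -30*⅙ = -5)
N(4)*(-104) + a = 5*(-104) - 5 = -520 - 5 = -525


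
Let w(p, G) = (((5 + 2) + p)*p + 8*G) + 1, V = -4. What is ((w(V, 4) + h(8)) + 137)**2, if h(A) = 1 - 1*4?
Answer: 24025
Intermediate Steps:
h(A) = -3 (h(A) = 1 - 4 = -3)
w(p, G) = 1 + 8*G + p*(7 + p) (w(p, G) = ((7 + p)*p + 8*G) + 1 = (p*(7 + p) + 8*G) + 1 = (8*G + p*(7 + p)) + 1 = 1 + 8*G + p*(7 + p))
((w(V, 4) + h(8)) + 137)**2 = (((1 + (-4)**2 + 7*(-4) + 8*4) - 3) + 137)**2 = (((1 + 16 - 28 + 32) - 3) + 137)**2 = ((21 - 3) + 137)**2 = (18 + 137)**2 = 155**2 = 24025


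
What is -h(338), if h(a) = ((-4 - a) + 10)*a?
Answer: 112216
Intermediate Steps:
h(a) = a*(6 - a) (h(a) = (6 - a)*a = a*(6 - a))
-h(338) = -338*(6 - 1*338) = -338*(6 - 338) = -338*(-332) = -1*(-112216) = 112216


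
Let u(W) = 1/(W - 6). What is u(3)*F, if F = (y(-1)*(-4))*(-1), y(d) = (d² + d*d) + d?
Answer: -4/3 ≈ -1.3333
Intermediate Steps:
y(d) = d + 2*d² (y(d) = (d² + d²) + d = 2*d² + d = d + 2*d²)
u(W) = 1/(-6 + W)
F = 4 (F = (-(1 + 2*(-1))*(-4))*(-1) = (-(1 - 2)*(-4))*(-1) = (-1*(-1)*(-4))*(-1) = (1*(-4))*(-1) = -4*(-1) = 4)
u(3)*F = 4/(-6 + 3) = 4/(-3) = -⅓*4 = -4/3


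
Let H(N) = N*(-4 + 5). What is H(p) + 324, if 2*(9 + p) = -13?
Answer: 617/2 ≈ 308.50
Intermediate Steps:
p = -31/2 (p = -9 + (½)*(-13) = -9 - 13/2 = -31/2 ≈ -15.500)
H(N) = N (H(N) = N*1 = N)
H(p) + 324 = -31/2 + 324 = 617/2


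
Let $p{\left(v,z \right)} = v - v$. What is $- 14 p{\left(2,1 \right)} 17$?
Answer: $0$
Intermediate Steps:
$p{\left(v,z \right)} = 0$
$- 14 p{\left(2,1 \right)} 17 = \left(-14\right) 0 \cdot 17 = 0 \cdot 17 = 0$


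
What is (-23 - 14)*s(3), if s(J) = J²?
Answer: -333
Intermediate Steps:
(-23 - 14)*s(3) = (-23 - 14)*3² = -37*9 = -333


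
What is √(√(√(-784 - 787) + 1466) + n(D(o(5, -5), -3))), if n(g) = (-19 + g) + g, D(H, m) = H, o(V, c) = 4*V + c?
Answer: √(11 + √(1466 + I*√1571)) ≈ 7.0209 + 0.03686*I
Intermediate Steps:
o(V, c) = c + 4*V
n(g) = -19 + 2*g
√(√(√(-784 - 787) + 1466) + n(D(o(5, -5), -3))) = √(√(√(-784 - 787) + 1466) + (-19 + 2*(-5 + 4*5))) = √(√(√(-1571) + 1466) + (-19 + 2*(-5 + 20))) = √(√(I*√1571 + 1466) + (-19 + 2*15)) = √(√(1466 + I*√1571) + (-19 + 30)) = √(√(1466 + I*√1571) + 11) = √(11 + √(1466 + I*√1571))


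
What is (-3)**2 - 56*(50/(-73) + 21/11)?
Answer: -47821/803 ≈ -59.553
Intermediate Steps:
(-3)**2 - 56*(50/(-73) + 21/11) = 9 - 56*(50*(-1/73) + 21*(1/11)) = 9 - 56*(-50/73 + 21/11) = 9 - 56*983/803 = 9 - 55048/803 = -47821/803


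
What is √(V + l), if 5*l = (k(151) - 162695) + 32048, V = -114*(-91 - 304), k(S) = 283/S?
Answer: 2*√2693507045/755 ≈ 137.48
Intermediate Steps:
V = 45030 (V = -114*(-395) = 45030)
l = -19727414/755 (l = ((283/151 - 162695) + 32048)/5 = (-24566662/151 + 32048)/5 = (⅕)*(-19727414/151) = -19727414/755 ≈ -26129.)
√(V + l) = √(45030 - 19727414/755) = √(14270236/755) = 2*√2693507045/755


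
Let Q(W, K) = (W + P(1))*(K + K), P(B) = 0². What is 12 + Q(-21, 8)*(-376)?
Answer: 126348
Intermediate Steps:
P(B) = 0
Q(W, K) = 2*K*W (Q(W, K) = (W + 0)*(K + K) = W*(2*K) = 2*K*W)
12 + Q(-21, 8)*(-376) = 12 + (2*8*(-21))*(-376) = 12 - 336*(-376) = 12 + 126336 = 126348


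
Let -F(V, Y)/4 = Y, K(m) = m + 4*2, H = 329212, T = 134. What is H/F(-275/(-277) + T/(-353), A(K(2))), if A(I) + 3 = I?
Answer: -82303/7 ≈ -11758.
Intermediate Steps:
K(m) = 8 + m (K(m) = m + 8 = 8 + m)
A(I) = -3 + I
F(V, Y) = -4*Y
H/F(-275/(-277) + T/(-353), A(K(2))) = 329212/((-4*(-3 + (8 + 2)))) = 329212/((-4*(-3 + 10))) = 329212/((-4*7)) = 329212/(-28) = 329212*(-1/28) = -82303/7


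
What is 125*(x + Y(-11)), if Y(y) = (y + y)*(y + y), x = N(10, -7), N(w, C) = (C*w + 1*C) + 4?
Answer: 51375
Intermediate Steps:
N(w, C) = 4 + C + C*w (N(w, C) = (C*w + C) + 4 = (C + C*w) + 4 = 4 + C + C*w)
x = -73 (x = 4 - 7 - 7*10 = 4 - 7 - 70 = -73)
Y(y) = 4*y² (Y(y) = (2*y)*(2*y) = 4*y²)
125*(x + Y(-11)) = 125*(-73 + 4*(-11)²) = 125*(-73 + 4*121) = 125*(-73 + 484) = 125*411 = 51375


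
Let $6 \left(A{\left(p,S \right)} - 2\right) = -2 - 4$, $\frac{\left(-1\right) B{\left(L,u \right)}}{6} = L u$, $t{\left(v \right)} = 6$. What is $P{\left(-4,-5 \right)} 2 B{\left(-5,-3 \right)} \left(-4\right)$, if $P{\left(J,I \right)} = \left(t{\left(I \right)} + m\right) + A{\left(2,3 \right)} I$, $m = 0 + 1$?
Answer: $1440$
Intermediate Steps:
$B{\left(L,u \right)} = - 6 L u$
$m = 1$
$A{\left(p,S \right)} = 1$ ($A{\left(p,S \right)} = 2 + \frac{-2 - 4}{6} = 2 + \frac{1}{6} \left(-6\right) = 2 - 1 = 1$)
$P{\left(J,I \right)} = 7 + I$ ($P{\left(J,I \right)} = \left(6 + 1\right) + 1 I = 7 + I$)
$P{\left(-4,-5 \right)} 2 B{\left(-5,-3 \right)} \left(-4\right) = \left(7 - 5\right) 2 \left(-6\right) \left(-5\right) \left(-3\right) \left(-4\right) = 2 \cdot 2 \left(\left(-90\right) \left(-4\right)\right) = 4 \cdot 360 = 1440$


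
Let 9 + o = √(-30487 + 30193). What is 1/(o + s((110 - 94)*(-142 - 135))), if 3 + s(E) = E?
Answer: -2222/9874715 - 7*I*√6/19749430 ≈ -0.00022502 - 8.682e-7*I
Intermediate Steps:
s(E) = -3 + E
o = -9 + 7*I*√6 (o = -9 + √(-30487 + 30193) = -9 + √(-294) = -9 + 7*I*√6 ≈ -9.0 + 17.146*I)
1/(o + s((110 - 94)*(-142 - 135))) = 1/((-9 + 7*I*√6) + (-3 + (110 - 94)*(-142 - 135))) = 1/((-9 + 7*I*√6) + (-3 + 16*(-277))) = 1/((-9 + 7*I*√6) + (-3 - 4432)) = 1/((-9 + 7*I*√6) - 4435) = 1/(-4444 + 7*I*√6)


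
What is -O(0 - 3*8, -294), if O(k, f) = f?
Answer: 294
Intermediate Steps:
-O(0 - 3*8, -294) = -1*(-294) = 294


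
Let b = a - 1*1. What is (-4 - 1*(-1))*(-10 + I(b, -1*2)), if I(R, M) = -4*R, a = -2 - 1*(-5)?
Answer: 54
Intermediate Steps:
a = 3 (a = -2 + 5 = 3)
b = 2 (b = 3 - 1*1 = 3 - 1 = 2)
(-4 - 1*(-1))*(-10 + I(b, -1*2)) = (-4 - 1*(-1))*(-10 - 4*2) = (-4 + 1)*(-10 - 8) = -3*(-18) = 54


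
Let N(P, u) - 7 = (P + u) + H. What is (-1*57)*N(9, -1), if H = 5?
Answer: -1140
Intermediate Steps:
N(P, u) = 12 + P + u (N(P, u) = 7 + ((P + u) + 5) = 7 + (5 + P + u) = 12 + P + u)
(-1*57)*N(9, -1) = (-1*57)*(12 + 9 - 1) = -57*20 = -1140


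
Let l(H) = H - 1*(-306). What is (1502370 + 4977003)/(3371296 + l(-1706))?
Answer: 6479373/3369896 ≈ 1.9227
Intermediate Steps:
l(H) = 306 + H (l(H) = H + 306 = 306 + H)
(1502370 + 4977003)/(3371296 + l(-1706)) = (1502370 + 4977003)/(3371296 + (306 - 1706)) = 6479373/(3371296 - 1400) = 6479373/3369896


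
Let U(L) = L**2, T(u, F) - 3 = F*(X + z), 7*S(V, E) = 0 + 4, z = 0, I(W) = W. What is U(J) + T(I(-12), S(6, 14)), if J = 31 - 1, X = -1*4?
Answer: 6305/7 ≈ 900.71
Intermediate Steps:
X = -4
S(V, E) = 4/7 (S(V, E) = (0 + 4)/7 = (1/7)*4 = 4/7)
J = 30
T(u, F) = 3 - 4*F (T(u, F) = 3 + F*(-4 + 0) = 3 + F*(-4) = 3 - 4*F)
U(J) + T(I(-12), S(6, 14)) = 30**2 + (3 - 4*4/7) = 900 + (3 - 16/7) = 900 + 5/7 = 6305/7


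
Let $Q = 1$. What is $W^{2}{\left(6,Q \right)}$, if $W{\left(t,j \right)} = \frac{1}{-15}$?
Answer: $\frac{1}{225} \approx 0.0044444$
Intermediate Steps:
$W{\left(t,j \right)} = - \frac{1}{15}$
$W^{2}{\left(6,Q \right)} = \left(- \frac{1}{15}\right)^{2} = \frac{1}{225}$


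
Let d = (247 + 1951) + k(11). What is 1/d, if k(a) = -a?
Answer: 1/2187 ≈ 0.00045725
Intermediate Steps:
d = 2187 (d = (247 + 1951) - 1*11 = 2198 - 11 = 2187)
1/d = 1/2187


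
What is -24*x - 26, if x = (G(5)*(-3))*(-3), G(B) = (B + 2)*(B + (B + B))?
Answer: -22706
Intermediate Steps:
G(B) = 3*B*(2 + B) (G(B) = (2 + B)*(B + 2*B) = (2 + B)*(3*B) = 3*B*(2 + B))
x = 945 (x = ((3*5*(2 + 5))*(-3))*(-3) = ((3*5*7)*(-3))*(-3) = (105*(-3))*(-3) = -315*(-3) = 945)
-24*x - 26 = -24*945 - 26 = -22680 - 26 = -22706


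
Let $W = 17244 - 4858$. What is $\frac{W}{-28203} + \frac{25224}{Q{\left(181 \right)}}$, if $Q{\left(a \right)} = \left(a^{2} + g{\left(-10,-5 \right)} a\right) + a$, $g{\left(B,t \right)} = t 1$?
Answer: $\frac{104860730}{301179837} \approx 0.34817$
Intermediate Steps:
$g{\left(B,t \right)} = t$
$W = 12386$ ($W = 17244 - 4858 = 12386$)
$Q{\left(a \right)} = a^{2} - 4 a$ ($Q{\left(a \right)} = \left(a^{2} - 5 a\right) + a = a^{2} - 4 a$)
$\frac{W}{-28203} + \frac{25224}{Q{\left(181 \right)}} = \frac{12386}{-28203} + \frac{25224}{181 \left(-4 + 181\right)} = 12386 \left(- \frac{1}{28203}\right) + \frac{25224}{181 \cdot 177} = - \frac{12386}{28203} + \frac{25224}{32037} = - \frac{12386}{28203} + 25224 \cdot \frac{1}{32037} = - \frac{12386}{28203} + \frac{8408}{10679} = \frac{104860730}{301179837}$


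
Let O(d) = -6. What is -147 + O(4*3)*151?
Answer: -1053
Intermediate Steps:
-147 + O(4*3)*151 = -147 - 6*151 = -147 - 906 = -1053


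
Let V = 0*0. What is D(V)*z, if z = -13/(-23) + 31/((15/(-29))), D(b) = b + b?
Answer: 0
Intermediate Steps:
V = 0
D(b) = 2*b
z = -20482/345 (z = -13*(-1/23) + 31/((15*(-1/29))) = 13/23 + 31/(-15/29) = 13/23 + 31*(-29/15) = 13/23 - 899/15 = -20482/345 ≈ -59.368)
D(V)*z = (2*0)*(-20482/345) = 0*(-20482/345) = 0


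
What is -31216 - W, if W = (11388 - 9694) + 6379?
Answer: -39289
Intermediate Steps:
W = 8073 (W = 1694 + 6379 = 8073)
-31216 - W = -31216 - 1*8073 = -31216 - 8073 = -39289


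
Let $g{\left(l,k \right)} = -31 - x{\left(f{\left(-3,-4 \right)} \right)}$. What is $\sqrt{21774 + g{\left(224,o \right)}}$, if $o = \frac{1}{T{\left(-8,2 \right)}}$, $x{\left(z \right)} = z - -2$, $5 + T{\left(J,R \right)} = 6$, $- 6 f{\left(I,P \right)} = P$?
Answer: $\frac{\sqrt{195663}}{3} \approx 147.45$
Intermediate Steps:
$f{\left(I,P \right)} = - \frac{P}{6}$
$T{\left(J,R \right)} = 1$ ($T{\left(J,R \right)} = -5 + 6 = 1$)
$x{\left(z \right)} = 2 + z$ ($x{\left(z \right)} = z + 2 = 2 + z$)
$o = 1$ ($o = 1^{-1} = 1$)
$g{\left(l,k \right)} = - \frac{101}{3}$ ($g{\left(l,k \right)} = -31 - \left(2 - - \frac{2}{3}\right) = -31 - \left(2 + \frac{2}{3}\right) = -31 - \frac{8}{3} = - \frac{101}{3}$)
$\sqrt{21774 + g{\left(224,o \right)}} = \sqrt{21774 - \frac{101}{3}} = \sqrt{\frac{65221}{3}} = \frac{\sqrt{195663}}{3}$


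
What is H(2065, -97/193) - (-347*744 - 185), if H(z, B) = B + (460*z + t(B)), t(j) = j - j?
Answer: 233192732/193 ≈ 1.2083e+6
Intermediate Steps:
t(j) = 0
H(z, B) = B + 460*z (H(z, B) = B + (460*z + 0) = B + 460*z)
H(2065, -97/193) - (-347*744 - 185) = (-97/193 + 460*2065) - (-347*744 - 185) = (-97*1/193 + 949900) - (-258168 - 185) = (-97/193 + 949900) - 1*(-258353) = 183330603/193 + 258353 = 233192732/193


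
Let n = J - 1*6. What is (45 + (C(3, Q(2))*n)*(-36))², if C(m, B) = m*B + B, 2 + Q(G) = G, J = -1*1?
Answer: 2025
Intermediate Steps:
J = -1
Q(G) = -2 + G
C(m, B) = B + B*m (C(m, B) = B*m + B = B + B*m)
n = -7 (n = -1 - 1*6 = -1 - 6 = -7)
(45 + (C(3, Q(2))*n)*(-36))² = (45 + (((-2 + 2)*(1 + 3))*(-7))*(-36))² = (45 + ((0*4)*(-7))*(-36))² = (45 + (0*(-7))*(-36))² = (45 + 0*(-36))² = (45 + 0)² = 45² = 2025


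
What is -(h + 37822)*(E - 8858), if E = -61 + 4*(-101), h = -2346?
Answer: 330742748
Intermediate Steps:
E = -465 (E = -61 - 404 = -465)
-(h + 37822)*(E - 8858) = -(-2346 + 37822)*(-465 - 8858) = -35476*(-9323) = -1*(-330742748) = 330742748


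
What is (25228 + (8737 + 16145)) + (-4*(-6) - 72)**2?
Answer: 52414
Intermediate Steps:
(25228 + (8737 + 16145)) + (-4*(-6) - 72)**2 = (25228 + 24882) + (24 - 72)**2 = 50110 + (-48)**2 = 50110 + 2304 = 52414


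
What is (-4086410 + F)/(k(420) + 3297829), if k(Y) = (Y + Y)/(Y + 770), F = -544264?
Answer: -78721458/56063105 ≈ -1.4042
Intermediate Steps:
k(Y) = 2*Y/(770 + Y) (k(Y) = (2*Y)/(770 + Y) = 2*Y/(770 + Y))
(-4086410 + F)/(k(420) + 3297829) = (-4086410 - 544264)/(2*420/(770 + 420) + 3297829) = -4630674/(2*420/1190 + 3297829) = -4630674/(2*420*(1/1190) + 3297829) = -4630674/(12/17 + 3297829) = -4630674/56063105/17 = -4630674*17/56063105 = -78721458/56063105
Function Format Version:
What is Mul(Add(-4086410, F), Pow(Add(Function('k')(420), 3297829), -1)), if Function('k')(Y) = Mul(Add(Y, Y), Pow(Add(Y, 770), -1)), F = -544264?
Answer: Rational(-78721458, 56063105) ≈ -1.4042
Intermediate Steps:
Function('k')(Y) = Mul(2, Y, Pow(Add(770, Y), -1)) (Function('k')(Y) = Mul(Mul(2, Y), Pow(Add(770, Y), -1)) = Mul(2, Y, Pow(Add(770, Y), -1)))
Mul(Add(-4086410, F), Pow(Add(Function('k')(420), 3297829), -1)) = Mul(Add(-4086410, -544264), Pow(Add(Mul(2, 420, Pow(Add(770, 420), -1)), 3297829), -1)) = Mul(-4630674, Pow(Add(Mul(2, 420, Pow(1190, -1)), 3297829), -1)) = Mul(-4630674, Pow(Add(Mul(2, 420, Rational(1, 1190)), 3297829), -1)) = Mul(-4630674, Pow(Add(Rational(12, 17), 3297829), -1)) = Mul(-4630674, Pow(Rational(56063105, 17), -1)) = Mul(-4630674, Rational(17, 56063105)) = Rational(-78721458, 56063105)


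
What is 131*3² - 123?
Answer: 1056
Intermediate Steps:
131*3² - 123 = 131*9 - 123 = 1179 - 123 = 1056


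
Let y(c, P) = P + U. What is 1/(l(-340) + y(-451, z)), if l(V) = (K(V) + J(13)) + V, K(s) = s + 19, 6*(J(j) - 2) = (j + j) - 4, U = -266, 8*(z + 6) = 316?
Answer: -6/5327 ≈ -0.0011263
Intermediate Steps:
z = 67/2 (z = -6 + (⅛)*316 = -6 + 79/2 = 67/2 ≈ 33.500)
y(c, P) = -266 + P (y(c, P) = P - 266 = -266 + P)
J(j) = 4/3 + j/3 (J(j) = 2 + ((j + j) - 4)/6 = 2 + (2*j - 4)/6 = 2 + (-4 + 2*j)/6 = 2 + (-⅔ + j/3) = 4/3 + j/3)
K(s) = 19 + s
l(V) = 74/3 + 2*V (l(V) = ((19 + V) + (4/3 + (⅓)*13)) + V = ((19 + V) + (4/3 + 13/3)) + V = ((19 + V) + 17/3) + V = (74/3 + V) + V = 74/3 + 2*V)
1/(l(-340) + y(-451, z)) = 1/((74/3 + 2*(-340)) + (-266 + 67/2)) = 1/((74/3 - 680) - 465/2) = 1/(-1966/3 - 465/2) = 1/(-5327/6) = -6/5327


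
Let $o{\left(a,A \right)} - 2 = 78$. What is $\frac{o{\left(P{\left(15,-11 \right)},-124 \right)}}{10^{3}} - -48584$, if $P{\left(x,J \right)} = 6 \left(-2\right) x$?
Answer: $\frac{1214602}{25} \approx 48584.0$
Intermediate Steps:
$P{\left(x,J \right)} = - 12 x$
$o{\left(a,A \right)} = 80$ ($o{\left(a,A \right)} = 2 + 78 = 80$)
$\frac{o{\left(P{\left(15,-11 \right)},-124 \right)}}{10^{3}} - -48584 = \frac{80}{10^{3}} - -48584 = \frac{80}{1000} + 48584 = 80 \cdot \frac{1}{1000} + 48584 = \frac{2}{25} + 48584 = \frac{1214602}{25}$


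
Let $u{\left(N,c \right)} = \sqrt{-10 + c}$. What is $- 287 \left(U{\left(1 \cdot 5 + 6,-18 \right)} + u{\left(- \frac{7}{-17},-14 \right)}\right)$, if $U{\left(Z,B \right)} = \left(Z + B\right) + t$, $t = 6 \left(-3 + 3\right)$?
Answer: $2009 - 574 i \sqrt{6} \approx 2009.0 - 1406.0 i$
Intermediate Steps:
$t = 0$ ($t = 6 \cdot 0 = 0$)
$U{\left(Z,B \right)} = B + Z$ ($U{\left(Z,B \right)} = \left(Z + B\right) + 0 = \left(B + Z\right) + 0 = B + Z$)
$- 287 \left(U{\left(1 \cdot 5 + 6,-18 \right)} + u{\left(- \frac{7}{-17},-14 \right)}\right) = - 287 \left(\left(-18 + \left(1 \cdot 5 + 6\right)\right) + \sqrt{-10 - 14}\right) = - 287 \left(\left(-18 + \left(5 + 6\right)\right) + \sqrt{-24}\right) = - 287 \left(\left(-18 + 11\right) + 2 i \sqrt{6}\right) = - 287 \left(-7 + 2 i \sqrt{6}\right) = 2009 - 574 i \sqrt{6}$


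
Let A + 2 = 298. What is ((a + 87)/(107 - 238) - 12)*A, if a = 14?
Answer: -495208/131 ≈ -3780.2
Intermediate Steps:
A = 296 (A = -2 + 298 = 296)
((a + 87)/(107 - 238) - 12)*A = ((14 + 87)/(107 - 238) - 12)*296 = (101/(-131) - 12)*296 = (101*(-1/131) - 12)*296 = (-101/131 - 12)*296 = -1673/131*296 = -495208/131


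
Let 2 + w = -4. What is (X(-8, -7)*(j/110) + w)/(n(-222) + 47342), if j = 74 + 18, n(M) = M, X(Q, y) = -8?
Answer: -349/1295800 ≈ -0.00026933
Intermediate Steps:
w = -6 (w = -2 - 4 = -6)
j = 92
(X(-8, -7)*(j/110) + w)/(n(-222) + 47342) = (-736/110 - 6)/(-222 + 47342) = (-736/110 - 6)/47120 = (-8*46/55 - 6)*(1/47120) = (-368/55 - 6)*(1/47120) = -698/55*1/47120 = -349/1295800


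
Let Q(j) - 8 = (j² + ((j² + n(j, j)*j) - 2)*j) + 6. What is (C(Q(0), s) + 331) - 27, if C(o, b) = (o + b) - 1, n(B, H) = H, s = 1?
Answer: 318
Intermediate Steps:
Q(j) = 14 + j² + j*(-2 + 2*j²) (Q(j) = 8 + ((j² + ((j² + j*j) - 2)*j) + 6) = 8 + ((j² + ((j² + j²) - 2)*j) + 6) = 8 + ((j² + (2*j² - 2)*j) + 6) = 8 + ((j² + (-2 + 2*j²)*j) + 6) = 8 + ((j² + j*(-2 + 2*j²)) + 6) = 8 + (6 + j² + j*(-2 + 2*j²)) = 14 + j² + j*(-2 + 2*j²))
C(o, b) = -1 + b + o (C(o, b) = (b + o) - 1 = -1 + b + o)
(C(Q(0), s) + 331) - 27 = ((-1 + 1 + (14 + 0² - 2*0 + 2*0³)) + 331) - 27 = ((-1 + 1 + (14 + 0 + 0 + 2*0)) + 331) - 27 = ((-1 + 1 + (14 + 0 + 0 + 0)) + 331) - 27 = ((-1 + 1 + 14) + 331) - 27 = (14 + 331) - 27 = 345 - 27 = 318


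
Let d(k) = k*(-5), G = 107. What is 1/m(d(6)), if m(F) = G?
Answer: 1/107 ≈ 0.0093458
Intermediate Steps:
d(k) = -5*k
m(F) = 107
1/m(d(6)) = 1/107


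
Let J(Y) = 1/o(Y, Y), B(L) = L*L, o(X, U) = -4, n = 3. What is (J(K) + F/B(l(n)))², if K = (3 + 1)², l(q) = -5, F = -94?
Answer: 160801/10000 ≈ 16.080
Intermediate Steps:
B(L) = L²
K = 16 (K = 4² = 16)
J(Y) = -¼ (J(Y) = 1/(-4) = -¼)
(J(K) + F/B(l(n)))² = (-¼ - 94/((-5)²))² = (-¼ - 94/25)² = (-401/100)² = 160801/10000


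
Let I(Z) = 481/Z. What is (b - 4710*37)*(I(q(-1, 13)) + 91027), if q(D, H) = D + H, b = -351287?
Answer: -574331317385/12 ≈ -4.7861e+10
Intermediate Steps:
(b - 4710*37)*(I(q(-1, 13)) + 91027) = (-351287 - 4710*37)*(481/(-1 + 13) + 91027) = (-351287 - 174270)*(481/12 + 91027) = -525557*(481*(1/12) + 91027) = -525557*(481/12 + 91027) = -525557*1092805/12 = -574331317385/12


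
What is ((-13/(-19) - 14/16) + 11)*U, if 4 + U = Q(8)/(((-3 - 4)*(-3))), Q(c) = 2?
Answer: -67363/1596 ≈ -42.207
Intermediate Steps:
U = -82/21 (U = -4 + 2/(((-3 - 4)*(-3))) = -4 + 2/((-7*(-3))) = -4 + 2/21 = -82/21 ≈ -3.9048)
((-13/(-19) - 14/16) + 11)*U = ((-13/(-19) - 14/16) + 11)*(-82/21) = ((-13*(-1/19) - 14*1/16) + 11)*(-82/21) = ((13/19 - 7/8) + 11)*(-82/21) = (-29/152 + 11)*(-82/21) = (1643/152)*(-82/21) = -67363/1596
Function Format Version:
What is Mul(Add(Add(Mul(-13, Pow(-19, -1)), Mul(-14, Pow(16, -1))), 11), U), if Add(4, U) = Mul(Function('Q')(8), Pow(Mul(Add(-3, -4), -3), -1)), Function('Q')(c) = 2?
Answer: Rational(-67363, 1596) ≈ -42.207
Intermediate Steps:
U = Rational(-82, 21) (U = Add(-4, Mul(2, Pow(Mul(Add(-3, -4), -3), -1))) = Add(-4, Mul(2, Pow(Mul(-7, -3), -1))) = Add(-4, Mul(2, Pow(21, -1))) = Add(-4, Mul(2, Rational(1, 21))) = Add(-4, Rational(2, 21)) = Rational(-82, 21) ≈ -3.9048)
Mul(Add(Add(Mul(-13, Pow(-19, -1)), Mul(-14, Pow(16, -1))), 11), U) = Mul(Add(Add(Mul(-13, Pow(-19, -1)), Mul(-14, Pow(16, -1))), 11), Rational(-82, 21)) = Mul(Add(Add(Mul(-13, Rational(-1, 19)), Mul(-14, Rational(1, 16))), 11), Rational(-82, 21)) = Mul(Add(Add(Rational(13, 19), Rational(-7, 8)), 11), Rational(-82, 21)) = Mul(Add(Rational(-29, 152), 11), Rational(-82, 21)) = Mul(Rational(1643, 152), Rational(-82, 21)) = Rational(-67363, 1596)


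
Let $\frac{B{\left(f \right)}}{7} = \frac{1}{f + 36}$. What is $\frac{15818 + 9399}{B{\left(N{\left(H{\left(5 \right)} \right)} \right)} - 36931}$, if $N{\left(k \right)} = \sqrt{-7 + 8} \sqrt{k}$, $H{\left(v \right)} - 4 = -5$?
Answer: $- \frac{1207875513335}{1768958079842} + \frac{176519 i}{1768958079842} \approx -0.68282 + 9.9787 \cdot 10^{-8} i$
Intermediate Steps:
$H{\left(v \right)} = -1$ ($H{\left(v \right)} = 4 - 5 = -1$)
$N{\left(k \right)} = \sqrt{k}$ ($N{\left(k \right)} = \sqrt{1} \sqrt{k} = 1 \sqrt{k} = \sqrt{k}$)
$B{\left(f \right)} = \frac{7}{36 + f}$ ($B{\left(f \right)} = \frac{7}{f + 36} = \frac{7}{36 + f}$)
$\frac{15818 + 9399}{B{\left(N{\left(H{\left(5 \right)} \right)} \right)} - 36931} = \frac{15818 + 9399}{\frac{7}{36 + \sqrt{-1}} - 36931} = \frac{25217}{\frac{7}{36 + i} - 36931} = \frac{25217}{7 \frac{36 - i}{1297} - 36931} = \frac{25217}{\frac{7 \left(36 - i\right)}{1297} - 36931} = \frac{25217}{-36931 + \frac{7 \left(36 - i\right)}{1297}}$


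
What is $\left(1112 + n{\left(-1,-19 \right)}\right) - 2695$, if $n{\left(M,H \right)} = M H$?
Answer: $-1564$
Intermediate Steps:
$n{\left(M,H \right)} = H M$
$\left(1112 + n{\left(-1,-19 \right)}\right) - 2695 = \left(1112 - -19\right) - 2695 = \left(1112 + 19\right) - 2695 = 1131 - 2695 = -1564$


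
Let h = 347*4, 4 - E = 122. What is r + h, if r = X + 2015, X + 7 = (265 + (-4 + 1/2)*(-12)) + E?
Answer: 3585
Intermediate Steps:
E = -118 (E = 4 - 1*122 = 4 - 122 = -118)
h = 1388
X = 182 (X = -7 + ((265 + (-4 + 1/2)*(-12)) - 118) = -7 + ((265 + (-4 + ½)*(-12)) - 118) = -7 + ((265 - 7/2*(-12)) - 118) = -7 + ((265 + 42) - 118) = -7 + (307 - 118) = -7 + 189 = 182)
r = 2197 (r = 182 + 2015 = 2197)
r + h = 2197 + 1388 = 3585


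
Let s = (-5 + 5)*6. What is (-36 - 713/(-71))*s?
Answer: 0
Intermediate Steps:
s = 0 (s = 0*6 = 0)
(-36 - 713/(-71))*s = (-36 - 713/(-71))*0 = (-36 - 713*(-1)/71)*0 = (-36 - 31*(-23/71))*0 = (-36 + 713/71)*0 = -1843/71*0 = 0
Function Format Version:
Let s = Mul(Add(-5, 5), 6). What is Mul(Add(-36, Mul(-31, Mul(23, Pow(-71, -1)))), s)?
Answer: 0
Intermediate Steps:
s = 0 (s = Mul(0, 6) = 0)
Mul(Add(-36, Mul(-31, Mul(23, Pow(-71, -1)))), s) = Mul(Add(-36, Mul(-31, Mul(23, Pow(-71, -1)))), 0) = Mul(Add(-36, Mul(-31, Mul(23, Rational(-1, 71)))), 0) = Mul(Add(-36, Mul(-31, Rational(-23, 71))), 0) = Mul(Add(-36, Rational(713, 71)), 0) = Mul(Rational(-1843, 71), 0) = 0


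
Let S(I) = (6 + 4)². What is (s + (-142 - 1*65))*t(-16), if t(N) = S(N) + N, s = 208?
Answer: 84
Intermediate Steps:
S(I) = 100 (S(I) = 10² = 100)
t(N) = 100 + N
(s + (-142 - 1*65))*t(-16) = (208 + (-142 - 1*65))*(100 - 16) = (208 + (-142 - 65))*84 = (208 - 207)*84 = 1*84 = 84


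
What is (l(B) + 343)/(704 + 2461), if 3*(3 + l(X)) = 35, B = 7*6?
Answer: 1/9 ≈ 0.11111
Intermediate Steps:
B = 42
l(X) = 26/3 (l(X) = -3 + (1/3)*35 = -3 + 35/3 = 26/3)
(l(B) + 343)/(704 + 2461) = (26/3 + 343)/(704 + 2461) = (1055/3)/3165 = (1055/3)*(1/3165) = 1/9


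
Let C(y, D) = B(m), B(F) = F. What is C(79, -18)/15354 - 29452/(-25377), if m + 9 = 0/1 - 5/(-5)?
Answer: 75333832/64939743 ≈ 1.1601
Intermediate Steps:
m = -8 (m = -9 + (0/1 - 5/(-5)) = -9 + (0*1 - 5*(-⅕)) = -9 + (0 + 1) = -9 + 1 = -8)
C(y, D) = -8
C(79, -18)/15354 - 29452/(-25377) = -8/15354 - 29452/(-25377) = -8*1/15354 - 29452*(-1/25377) = -4/7677 + 29452/25377 = 75333832/64939743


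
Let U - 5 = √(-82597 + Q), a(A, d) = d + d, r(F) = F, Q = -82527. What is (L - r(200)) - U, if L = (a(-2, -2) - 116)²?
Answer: 14195 - 2*I*√41281 ≈ 14195.0 - 406.35*I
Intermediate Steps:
a(A, d) = 2*d
U = 5 + 2*I*√41281 (U = 5 + √(-82597 - 82527) = 5 + √(-165124) = 5 + 2*I*√41281 ≈ 5.0 + 406.35*I)
L = 14400 (L = (2*(-2) - 116)² = (-4 - 116)² = (-120)² = 14400)
(L - r(200)) - U = (14400 - 1*200) - (5 + 2*I*√41281) = (14400 - 200) + (-5 - 2*I*√41281) = 14200 + (-5 - 2*I*√41281) = 14195 - 2*I*√41281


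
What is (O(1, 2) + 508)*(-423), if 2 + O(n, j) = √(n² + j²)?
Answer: -214038 - 423*√5 ≈ -2.1498e+5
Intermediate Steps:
O(n, j) = -2 + √(j² + n²) (O(n, j) = -2 + √(n² + j²) = -2 + √(j² + n²))
(O(1, 2) + 508)*(-423) = ((-2 + √(2² + 1²)) + 508)*(-423) = ((-2 + √(4 + 1)) + 508)*(-423) = ((-2 + √5) + 508)*(-423) = (506 + √5)*(-423) = -214038 - 423*√5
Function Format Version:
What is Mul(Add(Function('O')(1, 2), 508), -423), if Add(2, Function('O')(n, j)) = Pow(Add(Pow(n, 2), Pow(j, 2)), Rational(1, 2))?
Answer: Add(-214038, Mul(-423, Pow(5, Rational(1, 2)))) ≈ -2.1498e+5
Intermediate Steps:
Function('O')(n, j) = Add(-2, Pow(Add(Pow(j, 2), Pow(n, 2)), Rational(1, 2))) (Function('O')(n, j) = Add(-2, Pow(Add(Pow(n, 2), Pow(j, 2)), Rational(1, 2))) = Add(-2, Pow(Add(Pow(j, 2), Pow(n, 2)), Rational(1, 2))))
Mul(Add(Function('O')(1, 2), 508), -423) = Mul(Add(Add(-2, Pow(Add(Pow(2, 2), Pow(1, 2)), Rational(1, 2))), 508), -423) = Mul(Add(Add(-2, Pow(Add(4, 1), Rational(1, 2))), 508), -423) = Mul(Add(Add(-2, Pow(5, Rational(1, 2))), 508), -423) = Mul(Add(506, Pow(5, Rational(1, 2))), -423) = Add(-214038, Mul(-423, Pow(5, Rational(1, 2))))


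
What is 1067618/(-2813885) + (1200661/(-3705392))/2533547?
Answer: -10022571395566778017/26416146790932812240 ≈ -0.37941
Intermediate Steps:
1067618/(-2813885) + (1200661/(-3705392))/2533547 = 1067618*(-1/2813885) + (1200661*(-1/3705392))*(1/2533547) = -1067618/2813885 - 1200661/3705392*1/2533547 = -1067618/2813885 - 1200661/9387784785424 = -10022571395566778017/26416146790932812240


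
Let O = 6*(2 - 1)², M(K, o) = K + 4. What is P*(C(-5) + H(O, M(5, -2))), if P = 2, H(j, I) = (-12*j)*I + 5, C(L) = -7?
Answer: -1300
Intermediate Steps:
M(K, o) = 4 + K
O = 6 (O = 6*1² = 6*1 = 6)
H(j, I) = 5 - 12*I*j (H(j, I) = -12*I*j + 5 = 5 - 12*I*j)
P*(C(-5) + H(O, M(5, -2))) = 2*(-7 + (5 - 12*(4 + 5)*6)) = 2*(-7 + (5 - 12*9*6)) = 2*(-7 + (5 - 648)) = 2*(-7 - 643) = 2*(-650) = -1300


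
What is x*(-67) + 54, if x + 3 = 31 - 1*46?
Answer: 1260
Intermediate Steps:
x = -18 (x = -3 + (31 - 1*46) = -3 + (31 - 46) = -3 - 15 = -18)
x*(-67) + 54 = -18*(-67) + 54 = 1206 + 54 = 1260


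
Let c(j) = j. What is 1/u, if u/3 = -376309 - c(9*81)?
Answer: -1/1131114 ≈ -8.8408e-7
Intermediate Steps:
u = -1131114 (u = 3*(-376309 - 9*81) = 3*(-376309 - 1*729) = 3*(-376309 - 729) = 3*(-377038) = -1131114)
1/u = 1/(-1131114) = -1/1131114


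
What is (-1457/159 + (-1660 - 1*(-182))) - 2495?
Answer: -633164/159 ≈ -3982.2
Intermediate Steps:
(-1457/159 + (-1660 - 1*(-182))) - 2495 = (-1457*1/159 + (-1660 + 182)) - 2495 = (-1457/159 - 1478) - 2495 = -236459/159 - 2495 = -633164/159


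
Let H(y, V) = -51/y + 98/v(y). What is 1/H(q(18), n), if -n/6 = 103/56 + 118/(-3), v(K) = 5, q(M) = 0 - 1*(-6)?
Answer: 10/111 ≈ 0.090090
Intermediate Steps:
q(M) = 6 (q(M) = 0 + 6 = 6)
n = 6299/28 (n = -6*(103/56 + 118/(-3)) = -6*(103*(1/56) + 118*(-1/3)) = -6*(103/56 - 118/3) = -6*(-6299/168) = 6299/28 ≈ 224.96)
H(y, V) = 98/5 - 51/y (H(y, V) = -51/y + 98/5 = 98/5 - 51/y)
1/H(q(18), n) = 1/(98/5 - 51/6) = 1/(98/5 - 51*1/6) = 1/(98/5 - 17/2) = 1/(111/10) = 10/111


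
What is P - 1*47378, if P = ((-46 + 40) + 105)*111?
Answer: -36389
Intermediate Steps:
P = 10989 (P = (-6 + 105)*111 = 99*111 = 10989)
P - 1*47378 = 10989 - 1*47378 = 10989 - 47378 = -36389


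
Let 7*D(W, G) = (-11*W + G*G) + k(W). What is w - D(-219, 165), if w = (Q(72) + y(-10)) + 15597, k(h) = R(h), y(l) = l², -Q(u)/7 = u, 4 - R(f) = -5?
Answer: 76708/7 ≈ 10958.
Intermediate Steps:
R(f) = 9 (R(f) = 4 - 1*(-5) = 4 + 5 = 9)
Q(u) = -7*u
k(h) = 9
D(W, G) = 9/7 - 11*W/7 + G²/7 (D(W, G) = ((-11*W + G*G) + 9)/7 = ((-11*W + G²) + 9)/7 = ((G² - 11*W) + 9)/7 = (9 + G² - 11*W)/7 = 9/7 - 11*W/7 + G²/7)
w = 15193 (w = (-7*72 + (-10)²) + 15597 = (-504 + 100) + 15597 = -404 + 15597 = 15193)
w - D(-219, 165) = 15193 - (9/7 - 11/7*(-219) + (⅐)*165²) = 15193 - (9/7 + 2409/7 + (⅐)*27225) = 15193 - (9/7 + 2409/7 + 27225/7) = 15193 - 1*29643/7 = 15193 - 29643/7 = 76708/7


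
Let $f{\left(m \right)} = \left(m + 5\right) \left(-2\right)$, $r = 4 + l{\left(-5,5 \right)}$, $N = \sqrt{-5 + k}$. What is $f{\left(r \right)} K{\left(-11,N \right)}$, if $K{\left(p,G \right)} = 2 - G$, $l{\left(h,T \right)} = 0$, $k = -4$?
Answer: $-36 + 54 i \approx -36.0 + 54.0 i$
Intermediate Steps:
$N = 3 i$ ($N = \sqrt{-5 - 4} = \sqrt{-9} = 3 i \approx 3.0 i$)
$r = 4$ ($r = 4 + 0 = 4$)
$f{\left(m \right)} = -10 - 2 m$ ($f{\left(m \right)} = \left(5 + m\right) \left(-2\right) = -10 - 2 m$)
$f{\left(r \right)} K{\left(-11,N \right)} = \left(-10 - 8\right) \left(2 - 3 i\right) = - 18 \left(2 - 3 i\right) = -36 + 54 i$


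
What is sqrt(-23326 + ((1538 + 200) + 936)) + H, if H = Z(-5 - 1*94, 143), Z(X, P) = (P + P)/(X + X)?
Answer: -13/9 + 2*I*sqrt(5163) ≈ -1.4444 + 143.71*I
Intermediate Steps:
Z(X, P) = P/X (Z(X, P) = (2*P)/((2*X)) = (2*P)*(1/(2*X)) = P/X)
H = -13/9 (H = 143/(-5 - 1*94) = 143/(-5 - 94) = 143/(-99) = 143*(-1/99) = -13/9 ≈ -1.4444)
sqrt(-23326 + ((1538 + 200) + 936)) + H = sqrt(-23326 + ((1538 + 200) + 936)) - 13/9 = sqrt(-23326 + (1738 + 936)) - 13/9 = sqrt(-23326 + 2674) - 13/9 = sqrt(-20652) - 13/9 = 2*I*sqrt(5163) - 13/9 = -13/9 + 2*I*sqrt(5163)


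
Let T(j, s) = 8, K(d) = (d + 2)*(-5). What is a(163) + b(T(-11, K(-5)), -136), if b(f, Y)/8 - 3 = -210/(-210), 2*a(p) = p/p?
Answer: 65/2 ≈ 32.500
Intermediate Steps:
K(d) = -10 - 5*d (K(d) = (2 + d)*(-5) = -10 - 5*d)
a(p) = ½ (a(p) = (p/p)/2 = (½)*1 = ½)
b(f, Y) = 32 (b(f, Y) = 24 + 8*(-210/(-210)) = 24 + 8*(-210*(-1/210)) = 24 + 8*1 = 24 + 8 = 32)
a(163) + b(T(-11, K(-5)), -136) = ½ + 32 = 65/2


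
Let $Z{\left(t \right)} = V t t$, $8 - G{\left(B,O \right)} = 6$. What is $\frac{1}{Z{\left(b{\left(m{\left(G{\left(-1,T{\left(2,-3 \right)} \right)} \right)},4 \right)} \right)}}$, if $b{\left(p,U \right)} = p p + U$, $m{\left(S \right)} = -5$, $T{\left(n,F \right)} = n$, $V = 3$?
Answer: $\frac{1}{2523} \approx 0.00039635$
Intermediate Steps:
$G{\left(B,O \right)} = 2$ ($G{\left(B,O \right)} = 8 - 6 = 2$)
$b{\left(p,U \right)} = U + p^{2}$ ($b{\left(p,U \right)} = p^{2} + U = U + p^{2}$)
$Z{\left(t \right)} = 3 t^{2}$ ($Z{\left(t \right)} = 3 t t = 3 t^{2}$)
$\frac{1}{Z{\left(b{\left(m{\left(G{\left(-1,T{\left(2,-3 \right)} \right)} \right)},4 \right)} \right)}} = \frac{1}{3 \left(4 + \left(-5\right)^{2}\right)^{2}} = \frac{1}{3 \left(4 + 25\right)^{2}} = \frac{1}{3 \cdot 29^{2}} = \frac{1}{3 \cdot 841} = \frac{1}{2523}$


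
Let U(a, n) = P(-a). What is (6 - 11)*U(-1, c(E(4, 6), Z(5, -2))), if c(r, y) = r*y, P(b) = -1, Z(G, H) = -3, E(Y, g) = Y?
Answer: 5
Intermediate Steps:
U(a, n) = -1
(6 - 11)*U(-1, c(E(4, 6), Z(5, -2))) = (6 - 11)*(-1) = -5*(-1) = 5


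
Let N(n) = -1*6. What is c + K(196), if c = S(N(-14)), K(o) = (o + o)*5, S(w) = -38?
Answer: 1922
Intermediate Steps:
N(n) = -6
K(o) = 10*o (K(o) = (2*o)*5 = 10*o)
c = -38
c + K(196) = -38 + 10*196 = -38 + 1960 = 1922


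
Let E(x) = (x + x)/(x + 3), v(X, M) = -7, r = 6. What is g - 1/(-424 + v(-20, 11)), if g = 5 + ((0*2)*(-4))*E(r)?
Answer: 2156/431 ≈ 5.0023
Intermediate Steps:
E(x) = 2*x/(3 + x) (E(x) = (2*x)/(3 + x) = 2*x/(3 + x))
g = 5 (g = 5 + ((0*2)*(-4))*(2*6/(3 + 6)) = 5 + (0*(-4))*(2*6/9) = 5 + 0*(2*6*(1/9)) = 5 + 0*(4/3) = 5 + 0 = 5)
g - 1/(-424 + v(-20, 11)) = 5 - 1/(-424 - 7) = 5 - 1/(-431) = 5 - 1*(-1/431) = 5 + 1/431 = 2156/431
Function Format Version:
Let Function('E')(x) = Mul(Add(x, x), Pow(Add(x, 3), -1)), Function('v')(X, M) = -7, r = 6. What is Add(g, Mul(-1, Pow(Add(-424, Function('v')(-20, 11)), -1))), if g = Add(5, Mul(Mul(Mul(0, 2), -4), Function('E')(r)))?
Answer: Rational(2156, 431) ≈ 5.0023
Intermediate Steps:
Function('E')(x) = Mul(2, x, Pow(Add(3, x), -1)) (Function('E')(x) = Mul(Mul(2, x), Pow(Add(3, x), -1)) = Mul(2, x, Pow(Add(3, x), -1)))
g = 5 (g = Add(5, Mul(Mul(Mul(0, 2), -4), Mul(2, 6, Pow(Add(3, 6), -1)))) = Add(5, Mul(Mul(0, -4), Mul(2, 6, Pow(9, -1)))) = Add(5, Mul(0, Mul(2, 6, Rational(1, 9)))) = Add(5, Mul(0, Rational(4, 3))) = Add(5, 0) = 5)
Add(g, Mul(-1, Pow(Add(-424, Function('v')(-20, 11)), -1))) = Add(5, Mul(-1, Pow(Add(-424, -7), -1))) = Add(5, Mul(-1, Pow(-431, -1))) = Add(5, Mul(-1, Rational(-1, 431))) = Add(5, Rational(1, 431)) = Rational(2156, 431)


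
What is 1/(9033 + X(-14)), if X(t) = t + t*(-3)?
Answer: 1/9061 ≈ 0.00011036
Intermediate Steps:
X(t) = -2*t (X(t) = t - 3*t = -2*t)
1/(9033 + X(-14)) = 1/(9033 - 2*(-14)) = 1/(9033 + 28) = 1/9061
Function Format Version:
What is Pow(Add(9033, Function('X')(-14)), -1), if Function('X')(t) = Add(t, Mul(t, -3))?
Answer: Rational(1, 9061) ≈ 0.00011036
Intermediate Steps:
Function('X')(t) = Mul(-2, t) (Function('X')(t) = Add(t, Mul(-3, t)) = Mul(-2, t))
Pow(Add(9033, Function('X')(-14)), -1) = Pow(Add(9033, Mul(-2, -14)), -1) = Pow(Add(9033, 28), -1) = Pow(9061, -1) = Rational(1, 9061)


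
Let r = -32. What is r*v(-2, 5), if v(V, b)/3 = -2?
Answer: 192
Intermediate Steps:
v(V, b) = -6 (v(V, b) = 3*(-2) = -6)
r*v(-2, 5) = -32*(-6) = 192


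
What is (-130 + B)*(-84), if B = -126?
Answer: 21504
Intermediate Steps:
(-130 + B)*(-84) = (-130 - 126)*(-84) = -256*(-84) = 21504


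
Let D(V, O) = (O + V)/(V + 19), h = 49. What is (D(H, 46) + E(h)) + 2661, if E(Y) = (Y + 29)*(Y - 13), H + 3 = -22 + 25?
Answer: 103957/19 ≈ 5471.4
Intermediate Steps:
H = 0 (H = -3 + (-22 + 25) = -3 + 3 = 0)
D(V, O) = (O + V)/(19 + V)
E(Y) = (-13 + Y)*(29 + Y) (E(Y) = (29 + Y)*(-13 + Y) = (-13 + Y)*(29 + Y))
(D(H, 46) + E(h)) + 2661 = ((46 + 0)/(19 + 0) + (-377 + 49² + 16*49)) + 2661 = (46/19 + (-377 + 2401 + 784)) + 2661 = ((1/19)*46 + 2808) + 2661 = (46/19 + 2808) + 2661 = 53398/19 + 2661 = 103957/19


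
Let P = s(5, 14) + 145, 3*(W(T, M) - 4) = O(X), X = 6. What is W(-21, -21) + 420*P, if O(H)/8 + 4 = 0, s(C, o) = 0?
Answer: 182680/3 ≈ 60893.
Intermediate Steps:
O(H) = -32 (O(H) = -32 + 8*0 = -32 + 0 = -32)
W(T, M) = -20/3 (W(T, M) = 4 + (⅓)*(-32) = 4 - 32/3 = -20/3)
P = 145 (P = 0 + 145 = 145)
W(-21, -21) + 420*P = -20/3 + 420*145 = -20/3 + 60900 = 182680/3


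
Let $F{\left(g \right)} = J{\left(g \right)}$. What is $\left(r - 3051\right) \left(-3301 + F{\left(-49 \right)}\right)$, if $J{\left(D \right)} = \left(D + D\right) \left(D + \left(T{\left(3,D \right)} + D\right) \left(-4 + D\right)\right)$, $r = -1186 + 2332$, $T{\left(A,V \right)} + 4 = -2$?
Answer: $541341945$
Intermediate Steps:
$T{\left(A,V \right)} = -6$ ($T{\left(A,V \right)} = -4 - 2 = -6$)
$r = 1146$
$J{\left(D \right)} = 2 D \left(D + \left(-6 + D\right) \left(-4 + D\right)\right)$ ($J{\left(D \right)} = \left(D + D\right) \left(D + \left(-6 + D\right) \left(-4 + D\right)\right) = 2 D \left(D + \left(-6 + D\right) \left(-4 + D\right)\right)$)
$F{\left(g \right)} = 2 g \left(24 + g^{2} - 9 g\right)$
$\left(r - 3051\right) \left(-3301 + F{\left(-49 \right)}\right) = \left(1146 - 3051\right) \left(-3301 + 2 \left(-49\right) \left(24 + \left(-49\right)^{2} - -441\right)\right) = - 1905 \left(-3301 + 2 \left(-49\right) \left(24 + 2401 + 441\right)\right) = - 1905 \left(-3301 + 2 \left(-49\right) 2866\right) = - 1905 \left(-3301 - 280868\right) = \left(-1905\right) \left(-284169\right) = 541341945$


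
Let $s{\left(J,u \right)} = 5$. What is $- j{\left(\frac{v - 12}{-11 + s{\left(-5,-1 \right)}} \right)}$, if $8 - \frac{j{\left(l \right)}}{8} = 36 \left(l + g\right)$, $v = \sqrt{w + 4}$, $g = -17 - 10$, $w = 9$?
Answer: $-7264 - 48 \sqrt{13} \approx -7437.1$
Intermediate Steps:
$g = -27$
$v = \sqrt{13}$ ($v = \sqrt{9 + 4} = \sqrt{13} \approx 3.6056$)
$j{\left(l \right)} = 7840 - 288 l$ ($j{\left(l \right)} = 64 - 8 \cdot 36 \left(l - 27\right) = 64 - 8 \cdot 36 \left(-27 + l\right) = 64 - 8 \left(-972 + 36 l\right) = 64 - \left(-7776 + 288 l\right) = 7840 - 288 l$)
$- j{\left(\frac{v - 12}{-11 + s{\left(-5,-1 \right)}} \right)} = - (7840 - 288 \frac{\sqrt{13} - 12}{-11 + 5}) = - (7840 - 288 \frac{-12 + \sqrt{13}}{-6}) = - (7840 - 288 \left(-12 + \sqrt{13}\right) \left(- \frac{1}{6}\right)) = - (7840 - 288 \left(2 - \frac{\sqrt{13}}{6}\right)) = - (7840 - \left(576 - 48 \sqrt{13}\right)) = - (7264 + 48 \sqrt{13}) = -7264 - 48 \sqrt{13}$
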